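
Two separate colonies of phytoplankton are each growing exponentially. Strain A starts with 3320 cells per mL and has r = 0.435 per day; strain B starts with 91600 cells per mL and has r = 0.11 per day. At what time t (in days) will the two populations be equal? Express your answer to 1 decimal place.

Set 3320·e^(0.435t) = 91600·e^(0.11t).
e^((0.435 − 0.11)t) = 91600/3320 → e^(0.325·t) = 27.59.
0.325·t = ln(27.59) = 3.3175, so t = 3.3175/0.325 = 10.208.

10.2 days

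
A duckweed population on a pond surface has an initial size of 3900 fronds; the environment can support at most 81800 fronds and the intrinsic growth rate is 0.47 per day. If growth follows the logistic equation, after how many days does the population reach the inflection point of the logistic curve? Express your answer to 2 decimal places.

6.37 days

Logistic growth is fastest at N = K/2 = 40900.
A = (K − N₀)/N₀ = 19.974. Set K/(1 + A·e^(−rt)) = K/2 → A·e^(−rt) = 1.
e^(−0.47t) = 1/19.974 = 0.0500642, so t = ln(19.974)/0.47 = 2.9944/0.47 = 6.3712.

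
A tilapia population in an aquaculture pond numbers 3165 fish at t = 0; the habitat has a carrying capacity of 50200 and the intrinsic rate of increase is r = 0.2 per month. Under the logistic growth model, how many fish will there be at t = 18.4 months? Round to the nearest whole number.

A = (K − N₀)/N₀ = (50200 − 3165)/3165 = 14.861.
N(t) = K/(1 + A·e^(−rt)) = 50200/(1 + 14.861×e^(−0.2×18.4)).
e^(−3.68) = 0.025223; denominator = 1 + 14.861×0.025223 = 1.3748.
N = 50200/1.3748 = 36513.4.

36513 fish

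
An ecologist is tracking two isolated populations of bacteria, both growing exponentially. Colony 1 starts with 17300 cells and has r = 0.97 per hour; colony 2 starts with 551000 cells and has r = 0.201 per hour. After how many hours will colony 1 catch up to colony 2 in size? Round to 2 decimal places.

4.50 hours

Set 17300·e^(0.97t) = 551000·e^(0.201t).
e^((0.97 − 0.201)t) = 551000/17300 → e^(0.769·t) = 31.85.
0.769·t = ln(31.85) = 3.461, so t = 3.461/0.769 = 4.5007.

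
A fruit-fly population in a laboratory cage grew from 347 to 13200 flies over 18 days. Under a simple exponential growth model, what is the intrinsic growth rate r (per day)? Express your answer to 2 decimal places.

From N(t) = N₀·e^(rt): e^(r·18) = 13200/347 = 38.04.
r·18 = ln(38.04) = 3.6386, so r = 3.6386/18 = 0.20215.

0.20 per day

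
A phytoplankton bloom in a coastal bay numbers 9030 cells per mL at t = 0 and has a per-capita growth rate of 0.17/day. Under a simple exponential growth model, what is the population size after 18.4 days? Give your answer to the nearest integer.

206139 cells per mL

N(t) = N₀·e^(rt) = 9030 × e^(0.17×18.4) = 9030 × e^3.128.
e^3.128 ≈ 22.828, so N ≈ 9030 × 22.828 = 206139.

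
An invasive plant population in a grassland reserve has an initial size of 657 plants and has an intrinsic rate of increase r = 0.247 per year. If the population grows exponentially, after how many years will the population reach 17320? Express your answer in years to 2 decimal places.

13.25 years

Set N₀·e^(rt) = 17320: e^(0.247·t) = 17320/657 = 26.362.
0.247·t = ln(26.362) = 3.2719, so t = 3.2719/0.247 = 13.247.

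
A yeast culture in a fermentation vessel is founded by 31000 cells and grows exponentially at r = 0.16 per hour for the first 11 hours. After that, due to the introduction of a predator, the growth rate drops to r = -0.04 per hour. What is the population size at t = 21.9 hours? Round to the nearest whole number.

116511 cells

Phase 1: N(11) = 31000·e^(0.16×11) = 31000·e^1.76 = 180186.
Phase 2 runs for 21.9 − 11 = 10.9 hours at r = -0.04.
N(21.9) = 180186·e^(-0.04×10.9) = 180186·e^-0.436 = 116511.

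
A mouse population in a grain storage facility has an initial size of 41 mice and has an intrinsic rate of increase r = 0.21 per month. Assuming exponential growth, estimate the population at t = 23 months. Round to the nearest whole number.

5134 mice

N(t) = N₀·e^(rt) = 41 × e^(0.21×23) = 41 × e^4.83.
e^4.83 ≈ 125.21, so N ≈ 41 × 125.21 = 5133.65.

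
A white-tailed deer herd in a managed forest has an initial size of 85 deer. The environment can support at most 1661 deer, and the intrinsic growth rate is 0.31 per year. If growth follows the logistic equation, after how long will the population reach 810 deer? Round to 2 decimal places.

A = (K − N₀)/N₀ = (1661 − 85)/85 = 18.541.
Solve 1661/(1 + 18.541·e^(−0.31t)) = 810: 1 + 18.541·e^(−0.31t) = 2.0506, so e^(−0.31t) = 0.056664.
−0.31·t = ln(0.056664) = -2.8706, so t = 2.8706/0.31 = 9.2601.

9.26 years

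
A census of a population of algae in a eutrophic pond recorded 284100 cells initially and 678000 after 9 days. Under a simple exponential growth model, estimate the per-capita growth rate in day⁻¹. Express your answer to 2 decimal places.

From N(t) = N₀·e^(rt): e^(r·9) = 678000/284100 = 2.3865.
r·9 = ln(2.3865) = 0.86982, so r = 0.86982/9 = 0.096647.

0.10 per day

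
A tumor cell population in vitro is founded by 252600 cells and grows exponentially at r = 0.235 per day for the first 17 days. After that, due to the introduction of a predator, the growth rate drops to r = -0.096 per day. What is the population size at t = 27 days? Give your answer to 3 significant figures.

Phase 1: N(17) = 252600·e^(0.235×17) = 252600·e^3.995 = 1.372271×10^7.
Phase 2 runs for 27 − 17 = 10 days at r = -0.096.
N(27) = 1.372271×10^7·e^(-0.096×10) = 1.372271×10^7·e^-0.96 = 5.254327×10^6.

5250000 cells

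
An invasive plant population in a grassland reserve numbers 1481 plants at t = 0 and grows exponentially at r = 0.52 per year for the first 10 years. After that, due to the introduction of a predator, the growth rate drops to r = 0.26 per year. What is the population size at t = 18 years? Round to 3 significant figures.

Phase 1: N(10) = 1481·e^(0.52×10) = 1481·e^5.2 = 268464.
Phase 2 runs for 18 − 10 = 8 years at r = 0.26.
N(18) = 268464·e^(0.26×8) = 268464·e^2.08 = 2.148913×10^6.

2150000 plants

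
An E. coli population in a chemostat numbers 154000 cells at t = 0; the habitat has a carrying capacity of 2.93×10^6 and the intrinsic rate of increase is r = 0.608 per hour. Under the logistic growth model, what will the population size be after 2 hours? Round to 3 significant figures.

462000 cells

A = (K − N₀)/N₀ = (2.93×10^6 − 154000)/154000 = 18.026.
N(t) = K/(1 + A·e^(−rt)) = 2.93×10^6/(1 + 18.026×e^(−0.608×2)).
e^(−1.216) = 0.29641; denominator = 1 + 18.026×0.29641 = 6.3431.
N = 2.93×10^6/6.3431 = 461916.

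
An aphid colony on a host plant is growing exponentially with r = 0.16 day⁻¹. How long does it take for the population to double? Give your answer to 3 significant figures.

Doubling time t_d = ln(2)/r = 0.6931/0.16 = 4.3322.

4.33 days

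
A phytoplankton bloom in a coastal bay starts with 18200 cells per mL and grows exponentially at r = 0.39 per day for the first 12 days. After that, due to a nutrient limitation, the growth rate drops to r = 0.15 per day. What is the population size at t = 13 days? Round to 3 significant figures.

Phase 1: N(12) = 18200·e^(0.39×12) = 18200·e^4.68 = 1.961415×10^6.
Phase 2 runs for 13 − 12 = 1 days at r = 0.15.
N(13) = 1.961415×10^6·e^(0.15×1) = 1.961415×10^6·e^0.15 = 2.278839×10^6.

2280000 cells per mL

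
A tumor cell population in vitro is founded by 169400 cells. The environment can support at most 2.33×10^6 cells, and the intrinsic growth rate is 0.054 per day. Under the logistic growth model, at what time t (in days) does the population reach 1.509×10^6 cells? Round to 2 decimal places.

58.42 days

A = (K − N₀)/N₀ = (2.33×10^6 − 169400)/169400 = 12.754.
Solve 2.33×10^6/(1 + 12.754·e^(−0.054t)) = 1.509×10^6: 1 + 12.754·e^(−0.054t) = 1.5441, so e^(−0.054t) = 0.0426573.
−0.054·t = ln(0.0426573) = -3.1546, so t = 3.1546/0.054 = 58.418.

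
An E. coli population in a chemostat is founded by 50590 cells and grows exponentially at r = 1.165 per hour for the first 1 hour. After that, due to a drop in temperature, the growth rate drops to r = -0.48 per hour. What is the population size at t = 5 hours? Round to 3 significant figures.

Phase 1: N(1) = 50590·e^(1.165×1) = 50590·e^1.165 = 162188.
Phase 2 runs for 5 − 1 = 4 hours at r = -0.48.
N(5) = 162188·e^(-0.48×4) = 162188·e^-1.92 = 23777.8.

23800 cells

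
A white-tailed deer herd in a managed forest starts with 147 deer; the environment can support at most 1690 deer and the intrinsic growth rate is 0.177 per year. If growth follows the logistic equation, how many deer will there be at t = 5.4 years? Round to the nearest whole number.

336 deer

A = (K − N₀)/N₀ = (1690 − 147)/147 = 10.497.
N(t) = K/(1 + A·e^(−rt)) = 1690/(1 + 10.497×e^(−0.177×5.4)).
e^(−0.9558) = 0.3845; denominator = 1 + 10.497×0.3845 = 5.036.
N = 1690/5.036 = 335.585.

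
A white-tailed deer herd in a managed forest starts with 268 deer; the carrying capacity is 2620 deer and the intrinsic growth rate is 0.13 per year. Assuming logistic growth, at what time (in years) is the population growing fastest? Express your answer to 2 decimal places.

Logistic growth is fastest at N = K/2 = 1310.
A = (K − N₀)/N₀ = 8.7761. Set K/(1 + A·e^(−rt)) = K/2 → A·e^(−rt) = 1.
e^(−0.13t) = 1/8.7761 = 0.113946, so t = ln(8.7761)/0.13 = 2.172/0.13 = 16.708.

16.71 years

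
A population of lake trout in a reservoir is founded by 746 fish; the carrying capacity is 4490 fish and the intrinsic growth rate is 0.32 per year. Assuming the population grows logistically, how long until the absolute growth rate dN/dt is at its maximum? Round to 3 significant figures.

5.04 years

Logistic growth is fastest at N = K/2 = 2245.
A = (K − N₀)/N₀ = 5.0188. Set K/(1 + A·e^(−rt)) = K/2 → A·e^(−rt) = 1.
e^(−0.32t) = 1/5.0188 = 0.199252, so t = ln(5.0188)/0.32 = 1.6132/0.32 = 5.0412.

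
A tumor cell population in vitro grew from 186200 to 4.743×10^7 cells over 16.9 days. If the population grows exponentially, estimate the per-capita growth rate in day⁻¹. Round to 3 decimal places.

0.328 per day

From N(t) = N₀·e^(rt): e^(r·16.9) = 4.743×10^7/186200 = 254.73.
r·16.9 = ln(254.73) = 5.5402, so r = 5.5402/16.9 = 0.32782.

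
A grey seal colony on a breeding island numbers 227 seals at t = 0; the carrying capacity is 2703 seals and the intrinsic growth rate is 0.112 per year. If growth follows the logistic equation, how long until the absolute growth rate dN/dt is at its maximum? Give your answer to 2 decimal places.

Logistic growth is fastest at N = K/2 = 1351.5.
A = (K − N₀)/N₀ = 10.907. Set K/(1 + A·e^(−rt)) = K/2 → A·e^(−rt) = 1.
e^(−0.112t) = 1/10.907 = 0.0916801, so t = ln(10.907)/0.112 = 2.3894/0.112 = 21.334.

21.33 years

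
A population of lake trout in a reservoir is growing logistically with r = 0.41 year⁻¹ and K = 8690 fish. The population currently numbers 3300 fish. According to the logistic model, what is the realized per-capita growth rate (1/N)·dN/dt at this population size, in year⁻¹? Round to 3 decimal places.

0.254 per year

(1/N)·dN/dt = r(1 − N/K) = 0.41 × (1 − 3300/8690).
= 0.41 × 0.62025 = 0.2543.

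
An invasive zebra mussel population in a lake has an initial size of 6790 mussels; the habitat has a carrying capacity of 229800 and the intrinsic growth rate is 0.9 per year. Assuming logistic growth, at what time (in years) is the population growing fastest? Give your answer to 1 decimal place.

Logistic growth is fastest at N = K/2 = 114900.
A = (K − N₀)/N₀ = 32.844. Set K/(1 + A·e^(−rt)) = K/2 → A·e^(−rt) = 1.
e^(−0.9t) = 1/32.844 = 0.0304471, so t = ln(32.844)/0.9 = 3.4918/0.9 = 3.8797.

3.9 years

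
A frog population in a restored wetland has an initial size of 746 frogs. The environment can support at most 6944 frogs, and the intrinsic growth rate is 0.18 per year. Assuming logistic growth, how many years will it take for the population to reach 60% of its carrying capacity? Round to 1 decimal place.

14.0 years

A = (K − N₀)/N₀ = (6944 − 746)/746 = 8.3083.
Solve 6944/(1 + 8.3083·e^(−0.18t)) = 4166.4: 1 + 8.3083·e^(−0.18t) = 1.6667, so e^(−0.18t) = 0.0802409.
−0.18·t = ln(0.0802409) = -2.5227, so t = 2.5227/0.18 = 14.015.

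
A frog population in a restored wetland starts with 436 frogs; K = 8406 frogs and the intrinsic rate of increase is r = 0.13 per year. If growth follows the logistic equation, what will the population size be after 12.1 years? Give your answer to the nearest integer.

1754 frogs

A = (K − N₀)/N₀ = (8406 − 436)/436 = 18.28.
N(t) = K/(1 + A·e^(−rt)) = 8406/(1 + 18.28×e^(−0.13×12.1)).
e^(−1.573) = 0.20742; denominator = 1 + 18.28×0.20742 = 4.7916.
N = 8406/4.7916 = 1754.31.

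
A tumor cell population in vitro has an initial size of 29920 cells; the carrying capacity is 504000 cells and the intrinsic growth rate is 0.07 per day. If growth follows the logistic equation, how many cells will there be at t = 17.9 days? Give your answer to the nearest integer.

A = (K − N₀)/N₀ = (504000 − 29920)/29920 = 15.845.
N(t) = K/(1 + A·e^(−rt)) = 504000/(1 + 15.845×e^(−0.07×17.9)).
e^(−1.253) = 0.28565; denominator = 1 + 15.845×0.28565 = 5.526.
N = 504000/5.526 = 91204.4.

91204 cells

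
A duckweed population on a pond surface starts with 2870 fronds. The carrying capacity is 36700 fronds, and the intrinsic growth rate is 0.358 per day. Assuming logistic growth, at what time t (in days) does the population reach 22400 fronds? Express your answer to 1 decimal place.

A = (K − N₀)/N₀ = (36700 − 2870)/2870 = 11.787.
Solve 36700/(1 + 11.787·e^(−0.358t)) = 22400: 1 + 11.787·e^(−0.358t) = 1.6384, so e^(−0.358t) = 0.0541587.
−0.358·t = ln(0.0541587) = -2.9158, so t = 2.9158/0.358 = 8.1448.

8.1 days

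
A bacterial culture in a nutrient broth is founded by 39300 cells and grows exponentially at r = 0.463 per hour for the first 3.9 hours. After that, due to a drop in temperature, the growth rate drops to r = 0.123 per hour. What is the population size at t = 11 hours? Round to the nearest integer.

572621 cells

Phase 1: N(3.9) = 39300·e^(0.463×3.9) = 39300·e^1.806 = 239110.
Phase 2 runs for 11 − 3.9 = 7.1 hours at r = 0.123.
N(11) = 239110·e^(0.123×7.1) = 239110·e^0.8733 = 572621.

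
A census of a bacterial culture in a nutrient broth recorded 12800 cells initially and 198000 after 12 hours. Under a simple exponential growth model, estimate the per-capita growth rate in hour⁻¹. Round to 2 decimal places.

From N(t) = N₀·e^(rt): e^(r·12) = 198000/12800 = 15.469.
r·12 = ln(15.469) = 2.7388, so r = 2.7388/12 = 0.22824.

0.23 per hour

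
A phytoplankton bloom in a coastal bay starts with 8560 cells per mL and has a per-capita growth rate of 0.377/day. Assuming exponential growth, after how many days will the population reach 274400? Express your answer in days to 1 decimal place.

Set N₀·e^(rt) = 274400: e^(0.377·t) = 274400/8560 = 32.056.
0.377·t = ln(32.056) = 3.4675, so t = 3.4675/0.377 = 9.1976.

9.2 days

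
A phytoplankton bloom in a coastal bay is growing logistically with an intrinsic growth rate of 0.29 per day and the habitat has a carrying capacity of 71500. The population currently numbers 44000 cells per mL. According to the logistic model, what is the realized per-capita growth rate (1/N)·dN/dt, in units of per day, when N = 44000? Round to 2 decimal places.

(1/N)·dN/dt = r(1 − N/K) = 0.29 × (1 − 44000/71500).
= 0.29 × 0.38462 = 0.11154.

0.11 per day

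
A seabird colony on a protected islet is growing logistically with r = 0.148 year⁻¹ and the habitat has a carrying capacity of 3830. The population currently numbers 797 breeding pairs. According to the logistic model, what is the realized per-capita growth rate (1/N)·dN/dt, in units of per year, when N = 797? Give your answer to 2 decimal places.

0.12 per year

(1/N)·dN/dt = r(1 − N/K) = 0.148 × (1 − 797/3830).
= 0.148 × 0.79191 = 0.1172.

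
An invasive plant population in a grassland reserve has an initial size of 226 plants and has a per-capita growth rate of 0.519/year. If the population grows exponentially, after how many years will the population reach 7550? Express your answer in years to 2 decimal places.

Set N₀·e^(rt) = 7550: e^(0.519·t) = 7550/226 = 33.407.
0.519·t = ln(33.407) = 3.5088, so t = 3.5088/0.519 = 6.7606.

6.76 years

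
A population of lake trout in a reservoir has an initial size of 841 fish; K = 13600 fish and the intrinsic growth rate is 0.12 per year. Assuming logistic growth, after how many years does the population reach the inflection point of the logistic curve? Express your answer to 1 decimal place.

Logistic growth is fastest at N = K/2 = 6800.
A = (K − N₀)/N₀ = 15.171. Set K/(1 + A·e^(−rt)) = K/2 → A·e^(−rt) = 1.
e^(−0.12t) = 1/15.171 = 0.0659143, so t = ln(15.171)/0.12 = 2.7194/0.12 = 22.662.

22.7 years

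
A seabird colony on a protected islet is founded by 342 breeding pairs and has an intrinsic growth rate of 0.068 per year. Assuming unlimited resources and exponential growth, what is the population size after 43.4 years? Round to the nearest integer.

N(t) = N₀·e^(rt) = 342 × e^(0.068×43.4) = 342 × e^2.951.
e^2.951 ≈ 19.129, so N ≈ 342 × 19.129 = 6542.08.

6542 breeding pairs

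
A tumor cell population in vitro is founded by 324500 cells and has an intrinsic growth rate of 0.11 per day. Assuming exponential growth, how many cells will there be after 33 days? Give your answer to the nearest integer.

N(t) = N₀·e^(rt) = 324500 × e^(0.11×33) = 324500 × e^3.63.
e^3.63 ≈ 37.713, so N ≈ 324500 × 37.713 = 1.223781×10^7.

12237809 cells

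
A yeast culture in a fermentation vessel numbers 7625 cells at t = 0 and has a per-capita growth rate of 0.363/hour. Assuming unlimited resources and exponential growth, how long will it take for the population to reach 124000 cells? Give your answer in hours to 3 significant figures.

7.68 hours

Set N₀·e^(rt) = 124000: e^(0.363·t) = 124000/7625 = 16.262.
0.363·t = ln(16.262) = 2.7888, so t = 2.7888/0.363 = 7.6828.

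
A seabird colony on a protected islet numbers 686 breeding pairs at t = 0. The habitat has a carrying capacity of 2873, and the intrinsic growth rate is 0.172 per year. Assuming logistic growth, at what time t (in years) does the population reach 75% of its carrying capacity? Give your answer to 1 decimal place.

13.1 years

A = (K − N₀)/N₀ = (2873 − 686)/686 = 3.188.
Solve 2873/(1 + 3.188·e^(−0.172t)) = 2154.75: 1 + 3.188·e^(−0.172t) = 1.3333, so e^(−0.172t) = 0.104557.
−0.172·t = ln(0.104557) = -2.258, so t = 2.258/0.172 = 13.128.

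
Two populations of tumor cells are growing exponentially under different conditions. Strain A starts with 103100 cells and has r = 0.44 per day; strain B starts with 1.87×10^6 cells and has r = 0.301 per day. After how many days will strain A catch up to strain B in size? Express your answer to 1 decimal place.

20.8 days

Set 103100·e^(0.44t) = 1.87×10^6·e^(0.301t).
e^((0.44 − 0.301)t) = 1.87×10^6/103100 → e^(0.139·t) = 18.138.
0.139·t = ln(18.138) = 2.898, so t = 2.898/0.139 = 20.849.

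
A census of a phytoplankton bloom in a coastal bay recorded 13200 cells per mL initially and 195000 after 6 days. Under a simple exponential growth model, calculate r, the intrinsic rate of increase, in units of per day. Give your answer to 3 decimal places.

0.449 per day

From N(t) = N₀·e^(rt): e^(r·6) = 195000/13200 = 14.773.
r·6 = ln(14.773) = 2.6928, so r = 2.6928/6 = 0.4488.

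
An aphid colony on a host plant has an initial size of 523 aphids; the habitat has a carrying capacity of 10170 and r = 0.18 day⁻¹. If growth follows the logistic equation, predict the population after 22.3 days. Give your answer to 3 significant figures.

7630 aphids

A = (K − N₀)/N₀ = (10170 − 523)/523 = 18.446.
N(t) = K/(1 + A·e^(−rt)) = 10170/(1 + 18.446×e^(−0.18×22.3)).
e^(−4.014) = 0.018061; denominator = 1 + 18.446×0.018061 = 1.3331.
N = 10170/1.3331 = 7628.58.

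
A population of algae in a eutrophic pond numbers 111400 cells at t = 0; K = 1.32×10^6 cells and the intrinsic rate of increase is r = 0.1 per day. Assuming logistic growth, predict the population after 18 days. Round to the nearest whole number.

A = (K − N₀)/N₀ = (1.32×10^6 − 111400)/111400 = 10.849.
N(t) = K/(1 + A·e^(−rt)) = 1.32×10^6/(1 + 10.849×e^(−0.1×18)).
e^(−1.8) = 0.1653; denominator = 1 + 10.849×0.1653 = 2.7934.
N = 1.32×10^6/2.7934 = 472549.

472549 cells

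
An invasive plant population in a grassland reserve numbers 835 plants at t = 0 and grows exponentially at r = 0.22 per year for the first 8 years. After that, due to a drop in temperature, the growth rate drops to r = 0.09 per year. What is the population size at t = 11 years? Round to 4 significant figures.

6358 plants

Phase 1: N(8) = 835·e^(0.22×8) = 835·e^1.76 = 4853.39.
Phase 2 runs for 11 − 8 = 3 years at r = 0.09.
N(11) = 4853.39·e^(0.09×3) = 4853.39·e^0.27 = 6357.76.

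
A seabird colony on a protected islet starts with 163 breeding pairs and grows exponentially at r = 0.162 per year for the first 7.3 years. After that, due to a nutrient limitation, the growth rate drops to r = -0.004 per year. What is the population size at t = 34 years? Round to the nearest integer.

Phase 1: N(7.3) = 163·e^(0.162×7.3) = 163·e^1.183 = 531.844.
Phase 2 runs for 34 − 7.3 = 26.7 years at r = -0.004.
N(34) = 531.844·e^(-0.004×26.7) = 531.844·e^-0.1068 = 477.971.

478 breeding pairs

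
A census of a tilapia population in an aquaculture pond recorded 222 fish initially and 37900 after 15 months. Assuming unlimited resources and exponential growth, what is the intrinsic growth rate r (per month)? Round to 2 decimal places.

From N(t) = N₀·e^(rt): e^(r·15) = 37900/222 = 170.72.
r·15 = ln(170.72) = 5.14, so r = 5.14/15 = 0.34267.

0.34 per month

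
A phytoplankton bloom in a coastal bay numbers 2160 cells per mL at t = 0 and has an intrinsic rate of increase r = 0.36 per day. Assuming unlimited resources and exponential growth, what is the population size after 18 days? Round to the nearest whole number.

1408257 cells per mL

N(t) = N₀·e^(rt) = 2160 × e^(0.36×18) = 2160 × e^6.48.
e^6.48 ≈ 651.97, so N ≈ 2160 × 651.97 = 1.408257×10^6.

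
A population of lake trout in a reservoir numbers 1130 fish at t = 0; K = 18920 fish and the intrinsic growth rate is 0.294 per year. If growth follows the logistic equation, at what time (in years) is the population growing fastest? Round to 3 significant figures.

Logistic growth is fastest at N = K/2 = 9460.
A = (K − N₀)/N₀ = 15.743. Set K/(1 + A·e^(−rt)) = K/2 → A·e^(−rt) = 1.
e^(−0.294t) = 1/15.743 = 0.0635188, so t = ln(15.743)/0.294 = 2.7564/0.294 = 9.3756.

9.38 years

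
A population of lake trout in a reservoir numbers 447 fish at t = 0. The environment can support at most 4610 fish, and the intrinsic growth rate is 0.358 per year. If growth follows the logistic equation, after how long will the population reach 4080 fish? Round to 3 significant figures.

A = (K − N₀)/N₀ = (4610 − 447)/447 = 9.3132.
Solve 4610/(1 + 9.3132·e^(−0.358t)) = 4080: 1 + 9.3132·e^(−0.358t) = 1.1299, so e^(−0.358t) = 0.0139482.
−0.358·t = ln(0.0139482) = -4.2724, so t = 4.2724/0.358 = 11.934.

11.9 years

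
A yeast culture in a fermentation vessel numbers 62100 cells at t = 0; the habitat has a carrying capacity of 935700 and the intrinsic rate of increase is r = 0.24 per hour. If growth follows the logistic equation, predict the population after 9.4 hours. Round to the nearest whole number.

378237 cells

A = (K − N₀)/N₀ = (935700 − 62100)/62100 = 14.068.
N(t) = K/(1 + A·e^(−rt)) = 935700/(1 + 14.068×e^(−0.24×9.4)).
e^(−2.256) = 0.10477; denominator = 1 + 14.068×0.10477 = 2.4738.
N = 935700/2.4738 = 378237.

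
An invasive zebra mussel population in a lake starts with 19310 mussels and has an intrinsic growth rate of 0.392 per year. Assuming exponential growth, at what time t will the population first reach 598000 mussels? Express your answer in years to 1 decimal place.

Set N₀·e^(rt) = 598000: e^(0.392·t) = 598000/19310 = 30.968.
0.392·t = ln(30.968) = 3.433, so t = 3.433/0.392 = 8.7576.

8.8 years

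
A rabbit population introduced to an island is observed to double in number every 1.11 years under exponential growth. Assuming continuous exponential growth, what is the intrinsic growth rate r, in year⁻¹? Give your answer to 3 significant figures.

0.624 per year

r = ln(2)/t_d = 0.6931/1.11 = 0.62446.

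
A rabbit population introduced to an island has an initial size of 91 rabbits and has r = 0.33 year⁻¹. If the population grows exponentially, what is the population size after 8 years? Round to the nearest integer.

1275 rabbits

N(t) = N₀·e^(rt) = 91 × e^(0.33×8) = 91 × e^2.64.
e^2.64 ≈ 14.013, so N ≈ 91 × 14.013 = 1275.2.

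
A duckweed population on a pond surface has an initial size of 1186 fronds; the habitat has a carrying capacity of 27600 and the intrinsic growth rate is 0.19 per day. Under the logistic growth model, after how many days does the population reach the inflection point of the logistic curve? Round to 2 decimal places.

16.33 days

Logistic growth is fastest at N = K/2 = 13800.
A = (K − N₀)/N₀ = 22.272. Set K/(1 + A·e^(−rt)) = K/2 → A·e^(−rt) = 1.
e^(−0.19t) = 1/22.272 = 0.0449004, so t = ln(22.272)/0.19 = 3.1033/0.19 = 16.333.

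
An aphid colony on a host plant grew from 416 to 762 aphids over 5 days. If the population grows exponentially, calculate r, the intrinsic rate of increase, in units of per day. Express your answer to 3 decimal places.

0.121 per day

From N(t) = N₀·e^(rt): e^(r·5) = 762/416 = 1.8317.
r·5 = ln(1.8317) = 0.60526, so r = 0.60526/5 = 0.12105.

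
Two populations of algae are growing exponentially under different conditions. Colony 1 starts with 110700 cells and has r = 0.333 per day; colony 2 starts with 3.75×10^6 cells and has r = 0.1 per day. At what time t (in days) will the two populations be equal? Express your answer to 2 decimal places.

Set 110700·e^(0.333t) = 3.75×10^6·e^(0.1t).
e^((0.333 − 0.1)t) = 3.75×10^6/110700 → e^(0.233·t) = 33.875.
0.233·t = ln(33.875) = 3.5227, so t = 3.5227/0.233 = 15.119.

15.12 days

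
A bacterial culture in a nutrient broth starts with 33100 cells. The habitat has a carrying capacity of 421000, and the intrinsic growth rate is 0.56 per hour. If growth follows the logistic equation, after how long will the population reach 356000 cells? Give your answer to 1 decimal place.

7.4 hours

A = (K − N₀)/N₀ = (421000 − 33100)/33100 = 11.719.
Solve 421000/(1 + 11.719·e^(−0.56t)) = 356000: 1 + 11.719·e^(−0.56t) = 1.1826, so e^(−0.56t) = 0.0155801.
−0.56·t = ln(0.0155801) = -4.1618, so t = 4.1618/0.56 = 7.4317.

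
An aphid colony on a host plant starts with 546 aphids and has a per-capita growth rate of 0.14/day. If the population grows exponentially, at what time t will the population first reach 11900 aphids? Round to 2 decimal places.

Set N₀·e^(rt) = 11900: e^(0.14·t) = 11900/546 = 21.795.
0.14·t = ln(21.795) = 3.0817, so t = 3.0817/0.14 = 22.012.

22.01 days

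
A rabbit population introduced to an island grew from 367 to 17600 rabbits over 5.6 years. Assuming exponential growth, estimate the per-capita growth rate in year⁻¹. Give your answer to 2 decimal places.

0.69 per year

From N(t) = N₀·e^(rt): e^(r·5.6) = 17600/367 = 47.956.
r·5.6 = ln(47.956) = 3.8703, so r = 3.8703/5.6 = 0.69112.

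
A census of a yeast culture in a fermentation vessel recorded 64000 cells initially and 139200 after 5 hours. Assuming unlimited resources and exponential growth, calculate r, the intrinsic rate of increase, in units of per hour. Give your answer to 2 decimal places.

0.16 per hour

From N(t) = N₀·e^(rt): e^(r·5) = 139200/64000 = 2.175.
r·5 = ln(2.175) = 0.77703, so r = 0.77703/5 = 0.15541.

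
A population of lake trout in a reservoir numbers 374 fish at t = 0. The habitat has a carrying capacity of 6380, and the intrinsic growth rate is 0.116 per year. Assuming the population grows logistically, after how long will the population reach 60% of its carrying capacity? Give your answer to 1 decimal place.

27.4 years

A = (K − N₀)/N₀ = (6380 − 374)/374 = 16.059.
Solve 6380/(1 + 16.059·e^(−0.116t)) = 3828: 1 + 16.059·e^(−0.116t) = 1.6667, so e^(−0.116t) = 0.041514.
−0.116·t = ln(0.041514) = -3.1817, so t = 3.1817/0.116 = 27.429.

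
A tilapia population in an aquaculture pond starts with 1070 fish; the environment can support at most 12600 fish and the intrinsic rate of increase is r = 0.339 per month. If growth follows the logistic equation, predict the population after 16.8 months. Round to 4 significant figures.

12160 fish

A = (K − N₀)/N₀ = (12600 − 1070)/1070 = 10.776.
N(t) = K/(1 + A·e^(−rt)) = 12600/(1 + 10.776×e^(−0.339×16.8)).
e^(−5.695) = 0.0033621; denominator = 1 + 10.776×0.0033621 = 1.0362.
N = 12600/1.0362 = 12159.5.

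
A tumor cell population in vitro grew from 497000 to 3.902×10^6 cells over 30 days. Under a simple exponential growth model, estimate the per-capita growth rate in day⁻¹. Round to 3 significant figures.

From N(t) = N₀·e^(rt): e^(r·30) = 3.902×10^6/497000 = 7.8511.
r·30 = ln(7.8511) = 2.0607, so r = 2.0607/30 = 0.068688.

0.0687 per day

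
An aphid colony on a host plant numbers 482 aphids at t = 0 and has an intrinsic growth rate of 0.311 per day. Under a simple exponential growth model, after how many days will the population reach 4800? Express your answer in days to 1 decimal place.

Set N₀·e^(rt) = 4800: e^(0.311·t) = 4800/482 = 9.9585.
0.311·t = ln(9.9585) = 2.2984, so t = 2.2984/0.311 = 7.3904.

7.4 days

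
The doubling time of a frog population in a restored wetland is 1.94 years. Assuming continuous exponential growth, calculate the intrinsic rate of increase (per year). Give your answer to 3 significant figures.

r = ln(2)/t_d = 0.6931/1.94 = 0.35729.

0.357 per year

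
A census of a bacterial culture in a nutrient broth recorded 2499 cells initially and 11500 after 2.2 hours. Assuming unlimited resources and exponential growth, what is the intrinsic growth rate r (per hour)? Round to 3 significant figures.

0.694 per hour

From N(t) = N₀·e^(rt): e^(r·2.2) = 11500/2499 = 4.6018.
r·2.2 = ln(4.6018) = 1.5265, so r = 1.5265/2.2 = 0.69384.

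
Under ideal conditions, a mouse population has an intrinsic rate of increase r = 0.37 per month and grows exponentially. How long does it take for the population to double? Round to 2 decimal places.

Doubling time t_d = ln(2)/r = 0.6931/0.37 = 1.8734.

1.87 months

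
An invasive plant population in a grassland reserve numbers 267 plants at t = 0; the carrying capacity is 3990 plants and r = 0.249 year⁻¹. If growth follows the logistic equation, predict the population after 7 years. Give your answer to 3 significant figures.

A = (K − N₀)/N₀ = (3990 − 267)/267 = 13.944.
N(t) = K/(1 + A·e^(−rt)) = 3990/(1 + 13.944×e^(−0.249×7)).
e^(−1.743) = 0.17499; denominator = 1 + 13.944×0.17499 = 3.4401.
N = 3990/3.4401 = 1159.85.

1160 plants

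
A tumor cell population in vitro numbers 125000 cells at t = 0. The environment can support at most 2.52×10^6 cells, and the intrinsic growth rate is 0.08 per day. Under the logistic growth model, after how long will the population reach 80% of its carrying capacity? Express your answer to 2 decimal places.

54.24 days

A = (K − N₀)/N₀ = (2.52×10^6 − 125000)/125000 = 19.16.
Solve 2.52×10^6/(1 + 19.16·e^(−0.08t)) = 2.016×10^6: 1 + 19.16·e^(−0.08t) = 1.25, so e^(−0.08t) = 0.013048.
−0.08·t = ln(0.013048) = -4.3391, so t = 4.3391/0.08 = 54.239.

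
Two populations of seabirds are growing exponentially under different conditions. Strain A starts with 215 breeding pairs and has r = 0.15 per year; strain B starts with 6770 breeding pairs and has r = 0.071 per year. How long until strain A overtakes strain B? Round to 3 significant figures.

43.7 years

Set 215·e^(0.15t) = 6770·e^(0.071t).
e^((0.15 − 0.071)t) = 6770/215 → e^(0.079·t) = 31.488.
0.079·t = ln(31.488) = 3.4496, so t = 3.4496/0.079 = 43.666.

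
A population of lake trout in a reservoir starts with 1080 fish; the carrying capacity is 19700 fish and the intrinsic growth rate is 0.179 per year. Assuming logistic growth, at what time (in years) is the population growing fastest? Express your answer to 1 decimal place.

15.9 years

Logistic growth is fastest at N = K/2 = 9850.
A = (K − N₀)/N₀ = 17.241. Set K/(1 + A·e^(−rt)) = K/2 → A·e^(−rt) = 1.
e^(−0.179t) = 1/17.241 = 0.0580021, so t = ln(17.241)/0.179 = 2.8473/0.179 = 15.907.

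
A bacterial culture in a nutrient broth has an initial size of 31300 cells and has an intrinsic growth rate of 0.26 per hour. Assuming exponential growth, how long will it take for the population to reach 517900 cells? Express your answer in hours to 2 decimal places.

10.79 hours

Set N₀·e^(rt) = 517900: e^(0.26·t) = 517900/31300 = 16.546.
0.26·t = ln(16.546) = 2.8062, so t = 2.8062/0.26 = 10.793.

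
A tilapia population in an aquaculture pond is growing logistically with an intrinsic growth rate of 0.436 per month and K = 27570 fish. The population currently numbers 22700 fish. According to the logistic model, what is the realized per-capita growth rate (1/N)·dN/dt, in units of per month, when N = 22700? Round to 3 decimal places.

(1/N)·dN/dt = r(1 − N/K) = 0.436 × (1 − 22700/27570).
= 0.436 × 0.17664 = 0.077016.

0.077 per month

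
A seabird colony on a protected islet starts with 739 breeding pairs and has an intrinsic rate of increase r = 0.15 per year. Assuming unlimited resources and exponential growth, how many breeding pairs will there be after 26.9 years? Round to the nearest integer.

41785 breeding pairs

N(t) = N₀·e^(rt) = 739 × e^(0.15×26.9) = 739 × e^4.035.
e^4.035 ≈ 56.543, so N ≈ 739 × 56.543 = 41785.2.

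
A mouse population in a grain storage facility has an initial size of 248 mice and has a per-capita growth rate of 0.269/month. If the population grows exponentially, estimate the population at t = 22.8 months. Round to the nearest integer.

114305 mice

N(t) = N₀·e^(rt) = 248 × e^(0.269×22.8) = 248 × e^6.133.
e^6.133 ≈ 460.91, so N ≈ 248 × 460.91 = 114305.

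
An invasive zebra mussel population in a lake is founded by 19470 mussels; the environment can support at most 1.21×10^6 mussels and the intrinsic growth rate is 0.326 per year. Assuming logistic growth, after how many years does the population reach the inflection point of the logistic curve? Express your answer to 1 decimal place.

Logistic growth is fastest at N = K/2 = 605000.
A = (K − N₀)/N₀ = 61.147. Set K/(1 + A·e^(−rt)) = K/2 → A·e^(−rt) = 1.
e^(−0.326t) = 1/61.147 = 0.0163541, so t = ln(61.147)/0.326 = 4.1133/0.326 = 12.617.

12.6 years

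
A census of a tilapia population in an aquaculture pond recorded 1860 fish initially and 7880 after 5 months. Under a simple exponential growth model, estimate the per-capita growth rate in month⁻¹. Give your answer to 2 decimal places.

0.29 per month

From N(t) = N₀·e^(rt): e^(r·5) = 7880/1860 = 4.2366.
r·5 = ln(4.2366) = 1.4438, so r = 1.4438/5 = 0.28875.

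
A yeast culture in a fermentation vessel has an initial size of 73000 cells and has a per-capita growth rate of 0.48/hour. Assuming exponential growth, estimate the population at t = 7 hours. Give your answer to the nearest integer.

2101611 cells

N(t) = N₀·e^(rt) = 73000 × e^(0.48×7) = 73000 × e^3.36.
e^3.36 ≈ 28.789, so N ≈ 73000 × 28.789 = 2.101611×10^6.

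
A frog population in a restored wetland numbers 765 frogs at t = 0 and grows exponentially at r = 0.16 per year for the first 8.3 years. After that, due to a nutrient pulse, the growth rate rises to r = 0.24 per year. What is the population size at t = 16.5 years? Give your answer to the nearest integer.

20658 frogs

Phase 1: N(8.3) = 765·e^(0.16×8.3) = 765·e^1.328 = 2886.72.
Phase 2 runs for 16.5 − 8.3 = 8.2 years at r = 0.24.
N(16.5) = 2886.72·e^(0.24×8.2) = 2886.72·e^1.968 = 20658.4.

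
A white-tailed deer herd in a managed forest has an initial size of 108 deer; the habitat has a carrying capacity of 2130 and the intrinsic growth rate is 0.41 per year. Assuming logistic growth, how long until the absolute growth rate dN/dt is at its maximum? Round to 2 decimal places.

7.15 years

Logistic growth is fastest at N = K/2 = 1065.
A = (K − N₀)/N₀ = 18.722. Set K/(1 + A·e^(−rt)) = K/2 → A·e^(−rt) = 1.
e^(−0.41t) = 1/18.722 = 0.0534125, so t = ln(18.722)/0.41 = 2.9297/0.41 = 7.1456.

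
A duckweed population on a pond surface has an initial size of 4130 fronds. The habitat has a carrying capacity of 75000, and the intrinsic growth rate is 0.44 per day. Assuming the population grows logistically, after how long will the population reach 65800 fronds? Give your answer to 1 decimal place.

A = (K − N₀)/N₀ = (75000 − 4130)/4130 = 17.16.
Solve 75000/(1 + 17.16·e^(−0.44t)) = 65800: 1 + 17.16·e^(−0.44t) = 1.1398, so e^(−0.44t) = 0.00814797.
−0.44·t = ln(0.00814797) = -4.81, so t = 4.81/0.44 = 10.932.

10.9 days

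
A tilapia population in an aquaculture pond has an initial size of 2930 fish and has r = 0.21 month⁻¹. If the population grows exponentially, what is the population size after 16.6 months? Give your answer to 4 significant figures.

N(t) = N₀·e^(rt) = 2930 × e^(0.21×16.6) = 2930 × e^3.486.
e^3.486 ≈ 32.655, so N ≈ 2930 × 32.655 = 95679.3.

95680 fish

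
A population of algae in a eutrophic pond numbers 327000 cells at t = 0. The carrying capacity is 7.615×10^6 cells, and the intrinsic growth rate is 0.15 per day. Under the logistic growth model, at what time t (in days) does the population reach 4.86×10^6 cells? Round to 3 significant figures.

24.5 days

A = (K − N₀)/N₀ = (7.615×10^6 − 327000)/327000 = 22.287.
Solve 7.615×10^6/(1 + 22.287·e^(−0.15t)) = 4.86×10^6: 1 + 22.287·e^(−0.15t) = 1.5669, so e^(−0.15t) = 0.0254346.
−0.15·t = ln(0.0254346) = -3.6716, so t = 3.6716/0.15 = 24.478.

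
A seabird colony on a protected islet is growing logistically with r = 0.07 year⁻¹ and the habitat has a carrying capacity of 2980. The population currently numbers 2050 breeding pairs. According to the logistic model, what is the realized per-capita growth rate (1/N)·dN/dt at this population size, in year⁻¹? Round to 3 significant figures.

(1/N)·dN/dt = r(1 − N/K) = 0.07 × (1 − 2050/2980).
= 0.07 × 0.31208 = 0.021846.

0.0218 per year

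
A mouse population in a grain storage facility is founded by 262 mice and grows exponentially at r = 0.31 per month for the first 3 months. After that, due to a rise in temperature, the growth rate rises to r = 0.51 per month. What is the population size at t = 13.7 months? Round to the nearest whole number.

Phase 1: N(3) = 262·e^(0.31×3) = 262·e^0.93 = 664.041.
Phase 2 runs for 13.7 − 3 = 10.7 months at r = 0.51.
N(13.7) = 664.041·e^(0.51×10.7) = 664.041·e^5.457 = 155647.

155647 mice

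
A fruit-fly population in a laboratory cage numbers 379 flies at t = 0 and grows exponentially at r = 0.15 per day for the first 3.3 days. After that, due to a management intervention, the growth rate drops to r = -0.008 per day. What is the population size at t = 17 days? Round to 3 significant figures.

557 flies

Phase 1: N(3.3) = 379·e^(0.15×3.3) = 379·e^0.495 = 621.749.
Phase 2 runs for 17 − 3.3 = 13.7 days at r = -0.008.
N(17) = 621.749·e^(-0.008×13.7) = 621.749·e^-0.1096 = 557.207.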